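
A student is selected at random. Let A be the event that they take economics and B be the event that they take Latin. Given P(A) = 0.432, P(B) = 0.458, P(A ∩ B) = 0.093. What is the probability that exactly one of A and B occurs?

Using the inclusion–exclusion count for exactly one event:
P(exactly one) = 0.432 + 0.458 − 2·0.093 = 0.704

0.704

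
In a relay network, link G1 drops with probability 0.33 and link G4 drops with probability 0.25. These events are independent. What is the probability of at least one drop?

0.4975

Since the events are independent, P(none) is the product of the individual non-occurrence probabilities.
P(none) = (1 − 0.33) × (1 − 0.25) = 0.67 × 0.75 = 0.5025
P(at least one) = 1 − 0.5025 = 0.4975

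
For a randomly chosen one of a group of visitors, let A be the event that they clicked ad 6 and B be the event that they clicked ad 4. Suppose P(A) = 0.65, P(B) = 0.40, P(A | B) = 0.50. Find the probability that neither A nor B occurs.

0.15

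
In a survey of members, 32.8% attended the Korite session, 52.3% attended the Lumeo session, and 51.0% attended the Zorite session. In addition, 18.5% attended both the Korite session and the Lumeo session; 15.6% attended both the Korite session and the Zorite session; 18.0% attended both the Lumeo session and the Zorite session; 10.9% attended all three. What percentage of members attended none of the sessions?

5.1%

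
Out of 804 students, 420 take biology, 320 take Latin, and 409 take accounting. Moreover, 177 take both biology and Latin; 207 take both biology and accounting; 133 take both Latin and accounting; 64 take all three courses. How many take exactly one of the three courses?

307

Using the inclusion–exclusion count for exactly one event:
N(exactly one) = 420 + 320 + 409 − 2·177 − 2·207 − 2·133 + 3·64 = 307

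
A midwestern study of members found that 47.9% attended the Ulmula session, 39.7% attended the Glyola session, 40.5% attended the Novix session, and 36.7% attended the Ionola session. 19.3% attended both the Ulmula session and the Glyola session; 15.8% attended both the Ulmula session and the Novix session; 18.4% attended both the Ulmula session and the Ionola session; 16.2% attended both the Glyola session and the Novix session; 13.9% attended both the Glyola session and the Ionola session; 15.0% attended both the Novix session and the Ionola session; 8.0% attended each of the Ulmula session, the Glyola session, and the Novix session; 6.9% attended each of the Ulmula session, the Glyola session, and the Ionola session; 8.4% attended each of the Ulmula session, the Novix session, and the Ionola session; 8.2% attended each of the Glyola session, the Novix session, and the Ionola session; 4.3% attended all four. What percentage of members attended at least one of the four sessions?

93.4%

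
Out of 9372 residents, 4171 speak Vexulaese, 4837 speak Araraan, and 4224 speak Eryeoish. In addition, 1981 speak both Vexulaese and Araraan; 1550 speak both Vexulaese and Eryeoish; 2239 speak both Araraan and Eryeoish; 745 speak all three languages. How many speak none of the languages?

1165

Using inclusion–exclusion:
|at least one| = 4171 + 4837 + 4224 − 1981 − 1550 − 2239 + 745 = 8207
None: 9372 − 8207 = 1165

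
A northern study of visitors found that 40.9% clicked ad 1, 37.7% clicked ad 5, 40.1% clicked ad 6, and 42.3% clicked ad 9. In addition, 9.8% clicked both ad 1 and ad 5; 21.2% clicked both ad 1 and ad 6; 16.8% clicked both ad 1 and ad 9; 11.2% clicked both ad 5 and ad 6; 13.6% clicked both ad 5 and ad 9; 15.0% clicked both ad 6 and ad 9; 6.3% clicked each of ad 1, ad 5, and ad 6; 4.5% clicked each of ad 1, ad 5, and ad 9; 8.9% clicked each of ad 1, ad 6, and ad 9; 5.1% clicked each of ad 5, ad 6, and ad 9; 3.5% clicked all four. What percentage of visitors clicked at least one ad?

94.7%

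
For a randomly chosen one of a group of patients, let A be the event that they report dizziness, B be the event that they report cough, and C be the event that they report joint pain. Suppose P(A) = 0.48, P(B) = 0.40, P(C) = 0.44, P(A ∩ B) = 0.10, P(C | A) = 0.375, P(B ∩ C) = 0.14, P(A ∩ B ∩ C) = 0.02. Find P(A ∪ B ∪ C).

P(A ∩ C) = P(A)·P(C|A) = 0.48 × 0.375 = 0.18
Using inclusion–exclusion:
P(A ∪ B ∪ C) = 0.48 + 0.40 + 0.44 − 0.10 − 0.18 − 0.14 + 0.02 = 0.92

0.92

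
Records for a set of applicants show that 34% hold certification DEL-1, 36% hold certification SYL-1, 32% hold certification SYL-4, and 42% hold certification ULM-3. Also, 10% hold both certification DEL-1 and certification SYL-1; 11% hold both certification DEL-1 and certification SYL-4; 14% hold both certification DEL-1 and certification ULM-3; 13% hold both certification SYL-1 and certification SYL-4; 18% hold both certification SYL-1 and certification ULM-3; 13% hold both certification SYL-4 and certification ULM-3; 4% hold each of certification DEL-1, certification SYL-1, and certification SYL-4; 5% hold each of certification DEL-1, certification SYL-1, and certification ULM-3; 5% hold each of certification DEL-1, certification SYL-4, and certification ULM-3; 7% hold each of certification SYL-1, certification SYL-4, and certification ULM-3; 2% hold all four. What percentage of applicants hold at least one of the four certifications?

By inclusion-exclusion,
P(union) = 34 + 36 + 32 + 42 − 10 − 11 − 14 − 13 − 18 − 13 + 4 + 5 + 5 + 7 − 2 = 84%

84%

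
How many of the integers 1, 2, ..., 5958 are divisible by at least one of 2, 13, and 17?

⌊5958/2⌋ + ⌊5958/13⌋ + ⌊5958/17⌋ − ⌊5958/26⌋ − ⌊5958/34⌋ − ⌊5958/221⌋ + ⌊5958/442⌋ = 2979 + 458 + 350 − 229 − 175 − 26 + 13 = 3370

3370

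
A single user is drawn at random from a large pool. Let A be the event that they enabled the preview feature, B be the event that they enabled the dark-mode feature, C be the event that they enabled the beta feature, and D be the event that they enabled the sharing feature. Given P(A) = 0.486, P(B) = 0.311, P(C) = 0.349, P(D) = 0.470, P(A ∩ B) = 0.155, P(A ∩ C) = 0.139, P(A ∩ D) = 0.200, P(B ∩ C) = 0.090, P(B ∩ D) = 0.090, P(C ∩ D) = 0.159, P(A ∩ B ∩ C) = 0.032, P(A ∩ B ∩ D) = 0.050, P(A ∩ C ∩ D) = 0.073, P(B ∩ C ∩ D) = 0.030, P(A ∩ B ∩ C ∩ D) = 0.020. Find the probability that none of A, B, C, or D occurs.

0.052

P(A ∪ B ∪ C ∪ D) = 0.486 + 0.311 + 0.349 + 0.470 − 0.155 − 0.139 − 0.200 − 0.090 − 0.090 − 0.159 + 0.032 + 0.050 + 0.073 + 0.030 − 0.020 = 0.948
P(none) = 1 − 0.948 = 0.052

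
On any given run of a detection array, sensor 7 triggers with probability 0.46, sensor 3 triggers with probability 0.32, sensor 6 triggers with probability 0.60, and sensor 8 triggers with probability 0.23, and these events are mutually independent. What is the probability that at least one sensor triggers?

0.8869024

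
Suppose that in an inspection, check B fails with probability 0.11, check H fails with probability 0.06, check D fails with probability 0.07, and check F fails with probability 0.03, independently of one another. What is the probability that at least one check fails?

0.24530314

P(none) = (1 − 0.11) × (1 − 0.06) × (1 − 0.07) × (1 − 0.03) = 0.89 × 0.94 × 0.93 × 0.97 = 0.75469686
P(at least one) = 1 − 0.75469686 = 0.24530314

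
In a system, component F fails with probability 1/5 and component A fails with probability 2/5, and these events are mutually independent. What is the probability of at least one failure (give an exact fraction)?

P(none) = (1 − 1/5) × (1 − 2/5) = 4/5 × 3/5 = 12/25
P(at least one) = 1 − 12/25 = 13/25

13/25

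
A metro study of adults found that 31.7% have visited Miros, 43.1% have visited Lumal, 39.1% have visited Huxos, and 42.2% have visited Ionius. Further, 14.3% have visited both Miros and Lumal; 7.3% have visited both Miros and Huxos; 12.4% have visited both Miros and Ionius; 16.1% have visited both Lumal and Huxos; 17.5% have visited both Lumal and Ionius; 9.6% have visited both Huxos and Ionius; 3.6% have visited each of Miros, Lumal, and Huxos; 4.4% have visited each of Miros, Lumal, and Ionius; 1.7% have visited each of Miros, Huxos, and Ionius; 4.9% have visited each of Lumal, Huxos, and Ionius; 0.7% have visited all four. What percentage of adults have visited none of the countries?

7.2%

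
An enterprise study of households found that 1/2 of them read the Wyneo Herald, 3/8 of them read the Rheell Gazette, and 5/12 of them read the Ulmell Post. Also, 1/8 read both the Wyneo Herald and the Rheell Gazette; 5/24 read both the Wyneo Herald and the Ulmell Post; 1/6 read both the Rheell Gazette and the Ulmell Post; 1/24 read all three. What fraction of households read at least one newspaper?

5/6

P(at least one) = 1/2 + 3/8 + 5/12 − 1/8 − 5/24 − 1/6 + 1/24 = 5/6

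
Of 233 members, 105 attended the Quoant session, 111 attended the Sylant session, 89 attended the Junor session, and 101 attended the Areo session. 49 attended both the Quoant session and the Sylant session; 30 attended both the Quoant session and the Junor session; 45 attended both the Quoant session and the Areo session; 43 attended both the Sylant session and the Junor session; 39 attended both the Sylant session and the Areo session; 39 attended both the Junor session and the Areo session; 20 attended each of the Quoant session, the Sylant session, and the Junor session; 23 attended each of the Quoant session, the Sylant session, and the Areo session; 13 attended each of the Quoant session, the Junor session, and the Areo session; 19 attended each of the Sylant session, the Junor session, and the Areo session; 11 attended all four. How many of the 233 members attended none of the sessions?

N(≥1) = 105 + 111 + 89 + 101 − 49 − 30 − 45 − 43 − 39 − 39 + 20 + 23 + 13 + 19 − 11 = 225
None: 233 − 225 = 8

8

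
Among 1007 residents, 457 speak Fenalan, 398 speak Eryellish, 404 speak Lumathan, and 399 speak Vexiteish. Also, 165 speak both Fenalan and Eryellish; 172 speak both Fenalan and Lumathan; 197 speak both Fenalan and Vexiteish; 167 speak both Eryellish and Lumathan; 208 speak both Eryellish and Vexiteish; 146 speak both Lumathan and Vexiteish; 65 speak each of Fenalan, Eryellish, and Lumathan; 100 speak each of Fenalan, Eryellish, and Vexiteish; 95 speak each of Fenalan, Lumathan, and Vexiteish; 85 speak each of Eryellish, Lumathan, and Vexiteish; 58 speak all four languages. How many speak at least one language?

890

N(≥1) = 457 + 398 + 404 + 399 − 165 − 172 − 197 − 167 − 208 − 146 + 65 + 100 + 95 + 85 − 58 = 890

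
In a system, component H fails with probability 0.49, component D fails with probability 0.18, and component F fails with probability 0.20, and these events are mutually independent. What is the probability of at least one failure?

0.66544

P(none) = (1 − 0.49) × (1 − 0.18) × (1 − 0.20) = 0.51 × 0.82 × 0.80 = 0.33456
P(at least one) = 1 − 0.33456 = 0.66544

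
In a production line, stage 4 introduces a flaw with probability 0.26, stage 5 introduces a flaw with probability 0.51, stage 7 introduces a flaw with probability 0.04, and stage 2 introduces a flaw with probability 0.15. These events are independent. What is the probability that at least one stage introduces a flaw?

0.7041184

P(none) = (1 − 0.26) × (1 − 0.51) × (1 − 0.04) × (1 − 0.15) = 0.74 × 0.49 × 0.96 × 0.85 = 0.2958816
P(at least one) = 1 − 0.2958816 = 0.7041184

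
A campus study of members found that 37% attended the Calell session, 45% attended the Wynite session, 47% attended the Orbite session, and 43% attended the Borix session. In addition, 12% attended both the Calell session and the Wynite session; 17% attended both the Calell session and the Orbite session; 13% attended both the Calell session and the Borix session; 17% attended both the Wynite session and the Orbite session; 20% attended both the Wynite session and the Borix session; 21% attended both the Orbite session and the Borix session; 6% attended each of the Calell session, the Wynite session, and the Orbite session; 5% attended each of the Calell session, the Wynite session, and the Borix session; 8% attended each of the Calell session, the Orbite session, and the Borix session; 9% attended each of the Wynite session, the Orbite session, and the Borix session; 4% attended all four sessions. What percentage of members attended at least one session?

P(at least one) = 37 + 45 + 47 + 43 − 12 − 17 − 13 − 17 − 20 − 21 + 6 + 5 + 8 + 9 − 4 = 96%

96%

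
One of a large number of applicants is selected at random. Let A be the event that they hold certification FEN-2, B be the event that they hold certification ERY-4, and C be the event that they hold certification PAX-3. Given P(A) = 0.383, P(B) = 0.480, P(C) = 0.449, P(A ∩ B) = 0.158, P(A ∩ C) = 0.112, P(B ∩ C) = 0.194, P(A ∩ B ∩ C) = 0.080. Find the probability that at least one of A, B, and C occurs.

P(A ∪ B ∪ C) = 0.383 + 0.480 + 0.449 − 0.158 − 0.112 − 0.194 + 0.080 = 0.928

0.928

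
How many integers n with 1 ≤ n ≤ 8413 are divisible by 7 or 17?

Using inclusion–exclusion:
⌊8413/7⌋ + ⌊8413/17⌋ − ⌊8413/119⌋ = 1201 + 494 − 70 = 1625

1625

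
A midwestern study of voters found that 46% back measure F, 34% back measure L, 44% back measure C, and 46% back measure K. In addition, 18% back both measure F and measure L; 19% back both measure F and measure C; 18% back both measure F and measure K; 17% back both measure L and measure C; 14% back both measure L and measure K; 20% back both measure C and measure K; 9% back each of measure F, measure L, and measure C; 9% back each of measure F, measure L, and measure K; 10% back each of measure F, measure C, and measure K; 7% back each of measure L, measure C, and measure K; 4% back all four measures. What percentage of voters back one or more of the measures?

P(≥1) = 46 + 34 + 44 + 46 − 18 − 19 − 18 − 17 − 14 − 20 + 9 + 9 + 10 + 7 − 4 = 95%

95%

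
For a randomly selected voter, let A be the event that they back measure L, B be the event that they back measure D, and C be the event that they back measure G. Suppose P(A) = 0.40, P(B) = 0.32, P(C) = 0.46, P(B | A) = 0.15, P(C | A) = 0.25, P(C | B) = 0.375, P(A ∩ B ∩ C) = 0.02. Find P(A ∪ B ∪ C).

P(A ∩ B) = P(A)·P(B|A) = 0.40 × 0.15 = 0.06
P(A ∩ C) = P(A)·P(C|A) = 0.40 × 0.25 = 0.10
P(B ∩ C) = P(B)·P(C|B) = 0.32 × 0.375 = 0.12
P(A ∪ B ∪ C) = 0.40 + 0.32 + 0.46 − 0.06 − 0.10 − 0.12 + 0.02 = 0.92

0.92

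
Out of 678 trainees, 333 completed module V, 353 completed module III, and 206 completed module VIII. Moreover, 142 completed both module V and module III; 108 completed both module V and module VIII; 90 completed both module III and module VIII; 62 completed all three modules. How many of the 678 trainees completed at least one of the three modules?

614

By inclusion–exclusion:
|union| = 333 + 353 + 206 − 142 − 108 − 90 + 62 = 614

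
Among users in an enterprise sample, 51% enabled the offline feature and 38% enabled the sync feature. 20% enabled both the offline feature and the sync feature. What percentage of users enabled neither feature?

31%

Apply inclusion-exclusion:
P(union) = 51 + 38 − 20 = 69%
P(none) = 100% − 69% = 31%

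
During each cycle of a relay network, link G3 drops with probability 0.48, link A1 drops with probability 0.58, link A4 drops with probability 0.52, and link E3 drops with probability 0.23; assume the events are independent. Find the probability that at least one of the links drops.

Since the events are independent, P(none) is the product of the individual non-occurrence probabilities.
P(none) = (1 − 0.48) × (1 − 0.58) × (1 − 0.52) × (1 − 0.23) = 0.52 × 0.42 × 0.48 × 0.77 = 0.08072064
P(at least one) = 1 − 0.08072064 = 0.91927936

0.91927936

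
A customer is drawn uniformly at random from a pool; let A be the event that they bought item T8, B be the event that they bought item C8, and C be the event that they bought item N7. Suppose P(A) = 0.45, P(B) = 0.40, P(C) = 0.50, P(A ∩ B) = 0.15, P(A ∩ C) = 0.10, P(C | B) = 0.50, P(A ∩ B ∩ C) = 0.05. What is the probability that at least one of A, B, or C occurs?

0.95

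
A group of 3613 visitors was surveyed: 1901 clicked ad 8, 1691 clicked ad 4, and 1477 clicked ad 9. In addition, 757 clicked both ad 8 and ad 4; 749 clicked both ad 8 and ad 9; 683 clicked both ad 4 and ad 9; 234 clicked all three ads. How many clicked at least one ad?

3114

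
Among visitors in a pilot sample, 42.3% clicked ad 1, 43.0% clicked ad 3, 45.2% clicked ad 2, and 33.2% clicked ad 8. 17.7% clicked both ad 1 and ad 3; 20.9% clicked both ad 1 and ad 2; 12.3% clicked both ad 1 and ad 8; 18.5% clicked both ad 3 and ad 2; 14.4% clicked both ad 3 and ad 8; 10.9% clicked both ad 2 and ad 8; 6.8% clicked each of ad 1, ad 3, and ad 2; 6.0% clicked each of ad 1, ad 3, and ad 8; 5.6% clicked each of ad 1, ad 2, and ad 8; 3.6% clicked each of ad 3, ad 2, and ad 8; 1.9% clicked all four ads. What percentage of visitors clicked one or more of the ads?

89.1%

By inclusion-exclusion,
P(union) = 42.3 + 43.0 + 45.2 + 33.2 − 17.7 − 20.9 − 12.3 − 18.5 − 14.4 − 10.9 + 6.8 + 6.0 + 5.6 + 3.6 − 1.9 = 89.1%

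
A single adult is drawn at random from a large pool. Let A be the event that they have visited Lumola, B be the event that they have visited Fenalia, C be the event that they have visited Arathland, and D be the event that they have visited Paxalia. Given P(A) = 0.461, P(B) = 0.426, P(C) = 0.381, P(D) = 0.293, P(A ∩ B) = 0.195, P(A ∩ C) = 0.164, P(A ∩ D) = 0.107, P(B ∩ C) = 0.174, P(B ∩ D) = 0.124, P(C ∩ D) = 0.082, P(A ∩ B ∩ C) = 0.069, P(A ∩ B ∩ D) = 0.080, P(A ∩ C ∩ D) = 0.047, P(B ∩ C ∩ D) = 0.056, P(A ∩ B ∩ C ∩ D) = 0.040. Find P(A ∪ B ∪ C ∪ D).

P(A ∪ B ∪ C ∪ D) = 0.461 + 0.426 + 0.381 + 0.293 − 0.195 − 0.164 − 0.107 − 0.174 − 0.124 − 0.082 + 0.069 + 0.080 + 0.047 + 0.056 − 0.040 = 0.927

0.927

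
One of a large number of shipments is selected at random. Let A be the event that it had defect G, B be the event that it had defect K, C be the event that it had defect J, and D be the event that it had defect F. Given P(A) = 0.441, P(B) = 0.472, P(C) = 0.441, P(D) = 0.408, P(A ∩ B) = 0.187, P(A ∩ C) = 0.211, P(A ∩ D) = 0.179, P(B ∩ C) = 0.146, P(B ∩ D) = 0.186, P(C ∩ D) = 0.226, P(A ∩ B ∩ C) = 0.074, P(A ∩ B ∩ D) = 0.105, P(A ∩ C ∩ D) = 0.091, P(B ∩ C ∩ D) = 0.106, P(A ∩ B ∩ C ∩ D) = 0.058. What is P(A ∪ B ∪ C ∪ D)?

0.945

P(A ∪ B ∪ C ∪ D) = 0.441 + 0.472 + 0.441 + 0.408 − 0.187 − 0.211 − 0.179 − 0.146 − 0.186 − 0.226 + 0.074 + 0.105 + 0.091 + 0.106 − 0.058 = 0.945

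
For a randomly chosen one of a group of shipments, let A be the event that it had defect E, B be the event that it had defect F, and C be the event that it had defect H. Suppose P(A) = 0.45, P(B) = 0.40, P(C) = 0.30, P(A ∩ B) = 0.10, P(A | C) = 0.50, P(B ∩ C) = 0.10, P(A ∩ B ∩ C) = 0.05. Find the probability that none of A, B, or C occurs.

P(A ∩ C) = P(C)·P(A|C) = 0.30 × 0.50 = 0.15
By inclusion-exclusion,
P(A ∪ B ∪ C) = 0.45 + 0.40 + 0.30 − 0.10 − 0.15 − 0.10 + 0.05 = 0.85
P(none) = 1 − 0.85 = 0.15

0.15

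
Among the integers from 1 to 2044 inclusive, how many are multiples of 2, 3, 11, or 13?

By inclusion–exclusion:
⌊2044/2⌋ + ⌊2044/3⌋ + ⌊2044/11⌋ + ⌊2044/13⌋ − ⌊2044/6⌋ − ⌊2044/22⌋ − ⌊2044/26⌋ − ⌊2044/33⌋ − ⌊2044/39⌋ − ⌊2044/143⌋ + ⌊2044/66⌋ + ⌊2044/78⌋ + ⌊2044/286⌋ + ⌊2044/429⌋ − ⌊2044/858⌋ = 1022 + 681 + 185 + 157 − 340 − 92 − 78 − 61 − 52 − 14 + 30 + 26 + 7 + 4 − 2 = 1473

1473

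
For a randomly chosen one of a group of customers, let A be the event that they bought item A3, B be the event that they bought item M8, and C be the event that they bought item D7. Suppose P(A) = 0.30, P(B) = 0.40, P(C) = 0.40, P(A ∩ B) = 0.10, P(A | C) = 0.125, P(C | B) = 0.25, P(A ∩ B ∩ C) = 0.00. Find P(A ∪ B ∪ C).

P(A ∩ C) = P(C)·P(A|C) = 0.40 × 0.125 = 0.05
P(B ∩ C) = P(B)·P(C|B) = 0.40 × 0.25 = 0.10
Inclusion–exclusion gives
P(A ∪ B ∪ C) = 0.30 + 0.40 + 0.40 − 0.10 − 0.05 − 0.10 + 0.00 = 0.85

0.85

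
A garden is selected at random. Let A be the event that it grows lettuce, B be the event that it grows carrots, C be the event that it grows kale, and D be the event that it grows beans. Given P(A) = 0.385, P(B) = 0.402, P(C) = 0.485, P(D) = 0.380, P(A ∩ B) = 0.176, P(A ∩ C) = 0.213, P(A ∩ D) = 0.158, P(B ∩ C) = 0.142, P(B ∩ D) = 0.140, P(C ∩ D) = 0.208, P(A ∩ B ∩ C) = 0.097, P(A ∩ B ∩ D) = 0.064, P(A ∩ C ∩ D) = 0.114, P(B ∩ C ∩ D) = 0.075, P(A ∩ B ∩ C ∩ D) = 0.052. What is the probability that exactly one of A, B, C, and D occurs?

0.420

By inclusion–exclusion (exactly-one form):
P(exactly one) = 0.385 + 0.402 + 0.485 + 0.380 − 2·0.176 − 2·0.213 − 2·0.158 − 2·0.142 − 2·0.140 − 2·0.208 + 3·0.097 + 3·0.064 + 3·0.114 + 3·0.075 − 4·0.052 = 0.420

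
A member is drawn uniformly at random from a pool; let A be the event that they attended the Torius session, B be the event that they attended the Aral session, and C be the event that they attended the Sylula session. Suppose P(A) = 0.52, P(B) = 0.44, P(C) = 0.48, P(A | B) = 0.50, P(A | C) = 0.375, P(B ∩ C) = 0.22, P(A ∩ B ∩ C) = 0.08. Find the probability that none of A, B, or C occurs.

P(A ∩ B) = P(B)·P(A|B) = 0.44 × 0.50 = 0.22
P(A ∩ C) = P(C)·P(A|C) = 0.48 × 0.375 = 0.18
By inclusion–exclusion:
P(A ∪ B ∪ C) = 0.52 + 0.44 + 0.48 − 0.22 − 0.18 − 0.22 + 0.08 = 0.90
P(none) = 1 − 0.90 = 0.10

0.10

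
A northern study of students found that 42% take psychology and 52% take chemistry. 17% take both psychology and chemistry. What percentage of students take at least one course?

77%

P(at least one) = 42 + 52 − 17 = 77%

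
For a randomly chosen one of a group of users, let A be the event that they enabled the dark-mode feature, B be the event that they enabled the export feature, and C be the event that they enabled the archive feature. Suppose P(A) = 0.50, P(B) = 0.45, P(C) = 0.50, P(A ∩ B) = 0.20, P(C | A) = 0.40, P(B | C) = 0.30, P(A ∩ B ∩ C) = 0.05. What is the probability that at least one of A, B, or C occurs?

0.95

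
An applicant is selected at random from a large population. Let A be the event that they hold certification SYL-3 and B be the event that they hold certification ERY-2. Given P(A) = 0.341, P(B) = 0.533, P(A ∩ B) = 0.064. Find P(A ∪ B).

P(A ∪ B) = 0.341 + 0.533 − 0.064 = 0.810

0.810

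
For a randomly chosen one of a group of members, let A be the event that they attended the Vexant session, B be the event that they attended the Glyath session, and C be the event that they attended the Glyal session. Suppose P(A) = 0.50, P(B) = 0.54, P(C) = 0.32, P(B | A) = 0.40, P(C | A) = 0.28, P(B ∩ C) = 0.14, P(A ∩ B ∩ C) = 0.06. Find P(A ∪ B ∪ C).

0.94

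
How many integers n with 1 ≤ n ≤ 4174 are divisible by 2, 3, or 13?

2890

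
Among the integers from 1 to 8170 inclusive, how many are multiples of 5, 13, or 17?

2492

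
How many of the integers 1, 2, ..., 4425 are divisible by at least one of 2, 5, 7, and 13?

3025

⌊4425/2⌋ + ⌊4425/5⌋ + ⌊4425/7⌋ + ⌊4425/13⌋ − ⌊4425/10⌋ − ⌊4425/14⌋ − ⌊4425/26⌋ − ⌊4425/35⌋ − ⌊4425/65⌋ − ⌊4425/91⌋ + ⌊4425/70⌋ + ⌊4425/130⌋ + ⌊4425/182⌋ + ⌊4425/455⌋ − ⌊4425/910⌋ = 2212 + 885 + 632 + 340 − 442 − 316 − 170 − 126 − 68 − 48 + 63 + 34 + 24 + 9 − 4 = 3025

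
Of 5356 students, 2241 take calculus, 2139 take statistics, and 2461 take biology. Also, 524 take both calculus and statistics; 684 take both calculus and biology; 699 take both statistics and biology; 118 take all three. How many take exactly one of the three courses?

3381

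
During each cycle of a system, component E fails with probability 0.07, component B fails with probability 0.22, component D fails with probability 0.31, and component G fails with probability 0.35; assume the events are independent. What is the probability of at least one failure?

P(none) = (1 − 0.07) × (1 − 0.22) × (1 − 0.31) × (1 − 0.35) = 0.93 × 0.78 × 0.69 × 0.65 = 0.3253419
P(at least one) = 1 − 0.3253419 = 0.6746581

0.6746581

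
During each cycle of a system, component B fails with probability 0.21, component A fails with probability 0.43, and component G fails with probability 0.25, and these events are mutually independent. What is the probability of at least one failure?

P(none) = (1 − 0.21) × (1 − 0.43) × (1 − 0.25) = 0.79 × 0.57 × 0.75 = 0.337725
P(at least one) = 1 − 0.337725 = 0.662275

0.662275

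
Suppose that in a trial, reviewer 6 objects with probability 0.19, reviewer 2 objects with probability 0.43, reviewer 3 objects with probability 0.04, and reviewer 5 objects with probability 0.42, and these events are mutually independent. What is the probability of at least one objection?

P(none) = (1 − 0.19) × (1 − 0.43) × (1 − 0.04) × (1 − 0.42) = 0.81 × 0.57 × 0.96 × 0.58 = 0.25707456
P(at least one) = 1 − 0.25707456 = 0.74292544

0.74292544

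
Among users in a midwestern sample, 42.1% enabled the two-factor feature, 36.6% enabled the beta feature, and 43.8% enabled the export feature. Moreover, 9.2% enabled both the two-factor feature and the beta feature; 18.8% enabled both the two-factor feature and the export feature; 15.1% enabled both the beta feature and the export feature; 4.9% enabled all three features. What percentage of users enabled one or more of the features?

P(at least one) = 42.1 + 36.6 + 43.8 − 9.2 − 18.8 − 15.1 + 4.9 = 84.3%

84.3%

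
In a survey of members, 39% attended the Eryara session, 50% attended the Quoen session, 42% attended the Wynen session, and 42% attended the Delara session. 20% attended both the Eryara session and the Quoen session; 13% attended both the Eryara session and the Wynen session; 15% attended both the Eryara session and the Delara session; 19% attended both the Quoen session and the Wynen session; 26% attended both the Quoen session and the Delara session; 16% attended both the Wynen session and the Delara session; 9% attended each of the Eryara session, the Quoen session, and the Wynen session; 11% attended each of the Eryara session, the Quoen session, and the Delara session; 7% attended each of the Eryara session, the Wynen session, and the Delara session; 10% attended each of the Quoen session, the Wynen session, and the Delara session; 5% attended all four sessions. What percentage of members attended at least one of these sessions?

P(≥1) = 39 + 50 + 42 + 42 − 20 − 13 − 15 − 19 − 26 − 16 + 9 + 11 + 7 + 10 − 5 = 96%

96%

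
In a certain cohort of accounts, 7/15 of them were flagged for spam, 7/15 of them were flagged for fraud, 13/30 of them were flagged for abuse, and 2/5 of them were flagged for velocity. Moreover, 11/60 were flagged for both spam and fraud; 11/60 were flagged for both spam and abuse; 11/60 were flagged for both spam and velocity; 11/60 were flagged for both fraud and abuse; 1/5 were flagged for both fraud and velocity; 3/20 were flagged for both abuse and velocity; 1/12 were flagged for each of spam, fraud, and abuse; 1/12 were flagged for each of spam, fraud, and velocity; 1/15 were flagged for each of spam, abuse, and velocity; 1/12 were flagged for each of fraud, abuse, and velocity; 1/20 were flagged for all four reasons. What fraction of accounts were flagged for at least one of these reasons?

19/20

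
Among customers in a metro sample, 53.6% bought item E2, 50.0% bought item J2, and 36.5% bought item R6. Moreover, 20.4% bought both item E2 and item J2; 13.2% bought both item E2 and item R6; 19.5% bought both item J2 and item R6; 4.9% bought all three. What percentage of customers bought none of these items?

By inclusion-exclusion,
P(union) = 53.6 + 50.0 + 36.5 − 20.4 − 13.2 − 19.5 + 4.9 = 91.9%
P(none) = 100% − 91.9% = 8.1%

8.1%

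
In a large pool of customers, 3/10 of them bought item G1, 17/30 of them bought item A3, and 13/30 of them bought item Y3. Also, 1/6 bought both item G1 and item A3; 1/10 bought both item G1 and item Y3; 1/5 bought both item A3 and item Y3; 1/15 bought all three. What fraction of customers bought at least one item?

Apply inclusion-exclusion:
P(union) = 3/10 + 17/30 + 13/30 − 1/6 − 1/10 − 1/5 + 1/15 = 9/10

9/10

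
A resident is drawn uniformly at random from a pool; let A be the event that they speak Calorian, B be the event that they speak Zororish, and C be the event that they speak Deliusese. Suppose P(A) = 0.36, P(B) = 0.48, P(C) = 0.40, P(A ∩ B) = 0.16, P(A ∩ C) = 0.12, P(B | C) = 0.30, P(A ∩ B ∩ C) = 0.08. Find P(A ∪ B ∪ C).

0.92

P(B ∩ C) = P(C)·P(B|C) = 0.40 × 0.30 = 0.12
P(A ∪ B ∪ C) = 0.36 + 0.48 + 0.40 − 0.16 − 0.12 − 0.12 + 0.08 = 0.92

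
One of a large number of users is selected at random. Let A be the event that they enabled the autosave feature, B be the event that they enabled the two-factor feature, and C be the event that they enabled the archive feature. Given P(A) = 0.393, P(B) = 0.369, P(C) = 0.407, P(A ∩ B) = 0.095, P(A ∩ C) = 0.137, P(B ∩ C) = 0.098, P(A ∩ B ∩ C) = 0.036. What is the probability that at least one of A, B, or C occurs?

0.875

By inclusion-exclusion,
P(A ∪ B ∪ C) = 0.393 + 0.369 + 0.407 − 0.095 − 0.137 − 0.098 + 0.036 = 0.875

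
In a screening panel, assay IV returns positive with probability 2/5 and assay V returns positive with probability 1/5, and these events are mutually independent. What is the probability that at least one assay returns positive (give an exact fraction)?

13/25

P(none) = (1 − 2/5) × (1 − 1/5) = 3/5 × 4/5 = 12/25
P(at least one) = 1 − 12/25 = 13/25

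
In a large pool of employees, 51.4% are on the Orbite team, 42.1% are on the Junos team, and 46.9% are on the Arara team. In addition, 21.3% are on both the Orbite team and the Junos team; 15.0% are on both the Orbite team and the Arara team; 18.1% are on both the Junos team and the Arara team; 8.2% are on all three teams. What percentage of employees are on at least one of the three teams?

By inclusion–exclusion:
P(union) = 51.4 + 42.1 + 46.9 − 21.3 − 15.0 − 18.1 + 8.2 = 94.2%

94.2%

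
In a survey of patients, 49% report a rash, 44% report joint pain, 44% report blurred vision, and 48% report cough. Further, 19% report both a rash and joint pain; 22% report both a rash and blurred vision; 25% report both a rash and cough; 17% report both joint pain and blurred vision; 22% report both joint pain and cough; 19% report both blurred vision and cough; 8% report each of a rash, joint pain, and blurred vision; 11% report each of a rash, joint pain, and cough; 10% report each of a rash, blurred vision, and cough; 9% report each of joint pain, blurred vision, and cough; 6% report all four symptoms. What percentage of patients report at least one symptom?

93%

P(union) = 49 + 44 + 44 + 48 − 19 − 22 − 25 − 17 − 22 − 19 + 8 + 11 + 10 + 9 − 6 = 93%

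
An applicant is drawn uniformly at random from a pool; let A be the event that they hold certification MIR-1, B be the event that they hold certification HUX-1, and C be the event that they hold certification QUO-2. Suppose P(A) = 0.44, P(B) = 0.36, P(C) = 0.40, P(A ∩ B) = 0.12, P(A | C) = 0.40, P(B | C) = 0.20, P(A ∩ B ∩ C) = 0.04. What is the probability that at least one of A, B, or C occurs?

0.88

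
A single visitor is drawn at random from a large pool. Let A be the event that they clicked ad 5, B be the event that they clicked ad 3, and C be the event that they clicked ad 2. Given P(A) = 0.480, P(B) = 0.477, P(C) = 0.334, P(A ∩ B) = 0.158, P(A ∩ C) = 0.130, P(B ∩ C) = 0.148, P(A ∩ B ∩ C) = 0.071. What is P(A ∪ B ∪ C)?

0.926

Apply inclusion-exclusion:
P(A ∪ B ∪ C) = 0.480 + 0.477 + 0.334 − 0.158 − 0.130 − 0.148 + 0.071 = 0.926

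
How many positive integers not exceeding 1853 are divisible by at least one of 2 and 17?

Inclusion–exclusion gives
⌊1853/2⌋ + ⌊1853/17⌋ − ⌊1853/34⌋ = 926 + 109 − 54 = 981

981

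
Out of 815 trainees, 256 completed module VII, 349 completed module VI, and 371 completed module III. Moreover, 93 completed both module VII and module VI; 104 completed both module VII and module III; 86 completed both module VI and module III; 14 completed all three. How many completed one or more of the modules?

707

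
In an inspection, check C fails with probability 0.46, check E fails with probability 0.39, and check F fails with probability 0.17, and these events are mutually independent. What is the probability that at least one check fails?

P(none) = (1 − 0.46) × (1 − 0.39) × (1 − 0.17) = 0.54 × 0.61 × 0.83 = 0.273402
P(at least one) = 1 − 0.273402 = 0.726598

0.726598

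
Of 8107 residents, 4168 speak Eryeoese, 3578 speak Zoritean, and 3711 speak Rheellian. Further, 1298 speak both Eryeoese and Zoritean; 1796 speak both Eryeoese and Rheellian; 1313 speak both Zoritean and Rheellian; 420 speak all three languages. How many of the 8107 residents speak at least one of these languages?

7470

N(≥1) = 4168 + 3578 + 3711 − 1298 − 1796 − 1313 + 420 = 7470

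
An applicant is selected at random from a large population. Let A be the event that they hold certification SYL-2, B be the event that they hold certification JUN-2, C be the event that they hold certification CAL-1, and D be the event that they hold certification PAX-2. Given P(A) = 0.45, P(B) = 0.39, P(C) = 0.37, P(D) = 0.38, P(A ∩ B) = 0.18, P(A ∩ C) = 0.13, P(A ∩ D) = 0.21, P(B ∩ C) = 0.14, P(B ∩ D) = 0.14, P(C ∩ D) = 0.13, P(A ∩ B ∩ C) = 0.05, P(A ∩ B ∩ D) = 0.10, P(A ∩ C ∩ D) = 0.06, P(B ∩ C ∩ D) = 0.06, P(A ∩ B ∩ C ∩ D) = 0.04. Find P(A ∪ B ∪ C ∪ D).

0.89

Using inclusion–exclusion:
P(A ∪ B ∪ C ∪ D) = 0.45 + 0.39 + 0.37 + 0.38 − 0.18 − 0.13 − 0.21 − 0.14 − 0.14 − 0.13 + 0.05 + 0.10 + 0.06 + 0.06 − 0.04 = 0.89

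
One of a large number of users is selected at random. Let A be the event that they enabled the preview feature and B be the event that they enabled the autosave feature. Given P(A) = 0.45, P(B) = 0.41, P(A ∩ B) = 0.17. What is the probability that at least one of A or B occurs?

0.69

Using inclusion–exclusion:
P(A ∪ B) = 0.45 + 0.41 − 0.17 = 0.69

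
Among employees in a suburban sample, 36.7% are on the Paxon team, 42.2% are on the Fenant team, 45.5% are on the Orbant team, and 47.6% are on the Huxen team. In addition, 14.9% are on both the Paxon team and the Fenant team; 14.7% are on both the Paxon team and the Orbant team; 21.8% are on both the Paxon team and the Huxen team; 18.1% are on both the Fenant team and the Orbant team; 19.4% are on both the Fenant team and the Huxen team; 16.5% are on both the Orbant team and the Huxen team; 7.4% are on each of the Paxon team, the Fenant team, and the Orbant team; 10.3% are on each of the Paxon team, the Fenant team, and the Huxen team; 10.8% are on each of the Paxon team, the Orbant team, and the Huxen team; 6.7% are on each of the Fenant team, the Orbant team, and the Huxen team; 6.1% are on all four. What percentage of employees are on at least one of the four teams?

95.7%

P(≥1) = 36.7 + 42.2 + 45.5 + 47.6 − 14.9 − 14.7 − 21.8 − 18.1 − 19.4 − 16.5 + 7.4 + 10.3 + 10.8 + 6.7 − 6.1 = 95.7%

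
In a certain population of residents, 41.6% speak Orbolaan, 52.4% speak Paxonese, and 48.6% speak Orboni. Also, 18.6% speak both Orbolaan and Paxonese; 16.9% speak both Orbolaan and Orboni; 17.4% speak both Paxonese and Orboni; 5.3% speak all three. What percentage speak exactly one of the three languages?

52.7%

P(exactly one) = 41.6 + 52.4 + 48.6 − 2·18.6 − 2·16.9 − 2·17.4 + 3·5.3 = 52.7%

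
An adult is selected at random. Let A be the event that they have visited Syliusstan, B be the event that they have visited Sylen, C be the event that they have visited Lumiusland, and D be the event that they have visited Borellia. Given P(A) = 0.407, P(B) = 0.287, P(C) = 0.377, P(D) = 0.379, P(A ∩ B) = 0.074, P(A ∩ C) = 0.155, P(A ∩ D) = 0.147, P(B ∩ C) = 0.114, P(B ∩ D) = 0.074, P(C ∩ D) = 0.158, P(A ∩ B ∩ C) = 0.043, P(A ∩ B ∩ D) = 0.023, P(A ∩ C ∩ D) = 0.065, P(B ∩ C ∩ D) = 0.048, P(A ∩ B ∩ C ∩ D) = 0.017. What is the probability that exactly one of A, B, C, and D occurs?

P(exactly one) = 0.407 + 0.287 + 0.377 + 0.379 − 2·0.074 − 2·0.155 − 2·0.147 − 2·0.114 − 2·0.074 − 2·0.158 + 3·0.043 + 3·0.023 + 3·0.065 + 3·0.048 − 4·0.017 = 0.475

0.475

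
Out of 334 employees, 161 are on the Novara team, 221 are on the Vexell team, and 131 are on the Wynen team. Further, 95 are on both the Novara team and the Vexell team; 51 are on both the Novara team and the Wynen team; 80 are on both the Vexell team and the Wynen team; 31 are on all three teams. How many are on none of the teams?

16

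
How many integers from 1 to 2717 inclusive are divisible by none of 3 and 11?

By inclusion-exclusion,
floor(2717/3) + floor(2717/11) − floor(2717/33) = 905 + 247 − 82 = 1070
2717 − 1070 = 1647

1647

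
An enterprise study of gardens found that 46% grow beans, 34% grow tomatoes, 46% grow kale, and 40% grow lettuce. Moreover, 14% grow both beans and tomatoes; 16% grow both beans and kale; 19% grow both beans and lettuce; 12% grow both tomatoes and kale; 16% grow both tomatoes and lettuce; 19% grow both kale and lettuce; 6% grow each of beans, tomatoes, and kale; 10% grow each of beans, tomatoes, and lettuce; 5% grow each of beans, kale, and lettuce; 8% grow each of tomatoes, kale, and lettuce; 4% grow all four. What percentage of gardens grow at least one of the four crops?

95%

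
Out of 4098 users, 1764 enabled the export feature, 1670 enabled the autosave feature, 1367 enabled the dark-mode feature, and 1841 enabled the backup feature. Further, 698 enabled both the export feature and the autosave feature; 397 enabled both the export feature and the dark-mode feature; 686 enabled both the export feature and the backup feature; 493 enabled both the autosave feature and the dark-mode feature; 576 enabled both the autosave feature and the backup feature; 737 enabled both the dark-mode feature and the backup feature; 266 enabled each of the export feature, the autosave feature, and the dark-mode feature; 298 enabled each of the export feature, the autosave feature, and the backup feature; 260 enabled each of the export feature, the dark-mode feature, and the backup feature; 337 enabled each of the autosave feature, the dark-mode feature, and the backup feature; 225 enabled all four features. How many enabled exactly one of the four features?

2051

By inclusion–exclusion (exactly-one form):
|exactly one| = 1764 + 1670 + 1367 + 1841 − 2·698 − 2·397 − 2·686 − 2·493 − 2·576 − 2·737 + 3·266 + 3·298 + 3·260 + 3·337 − 4·225 = 2051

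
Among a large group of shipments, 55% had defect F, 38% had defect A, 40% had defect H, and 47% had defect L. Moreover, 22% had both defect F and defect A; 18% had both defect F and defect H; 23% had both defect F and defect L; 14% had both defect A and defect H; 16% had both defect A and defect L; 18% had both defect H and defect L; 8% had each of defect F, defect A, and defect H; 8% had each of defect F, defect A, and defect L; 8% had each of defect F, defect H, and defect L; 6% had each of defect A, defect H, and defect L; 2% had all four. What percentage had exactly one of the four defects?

40%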